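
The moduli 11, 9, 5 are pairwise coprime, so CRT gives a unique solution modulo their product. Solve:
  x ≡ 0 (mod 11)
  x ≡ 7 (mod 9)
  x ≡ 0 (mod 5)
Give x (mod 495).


Moduli 11, 9, 5 are pairwise coprime; by CRT there is a unique solution modulo M = 11 · 9 · 5 = 495.
Solve pairwise, accumulating the modulus:
  Start with x ≡ 0 (mod 11).
  Combine with x ≡ 7 (mod 9): since gcd(11, 9) = 1, we get a unique residue mod 99.
    Write x = 0 + 11·t and substitute into x ≡ 7 (mod 9): 11·t ≡ 7 − 0 = 7 (mod 9).
    Reduce coefficients mod 9: 2·t ≡ 7 (mod 9).
    The inverse of 2 mod 9 is 5 (since 2·5 = 10 = 1·9 + 1), so t ≡ 5·7 = 35 ≡ 8 (mod 9).
    Then x = 0 + 11·8 = 88, valid modulo lcm(11, 9) = 99: x ≡ 88 (mod 99).
  Combine with x ≡ 0 (mod 5): since gcd(99, 5) = 1, we get a unique residue mod 495.
    Write x = 88 + 99·t and substitute into x ≡ 0 (mod 5): 99·t ≡ 0 − 88 = -88 (mod 5).
    Reduce coefficients mod 5: 4·t ≡ 2 (mod 5).
    The inverse of 4 mod 5 is 4 (since 4·4 = 16 = 3·5 + 1), so t ≡ 4·2 = 8 ≡ 3 (mod 5).
    Then x = 88 + 99·3 = 385, valid modulo lcm(99, 5) = 495: x ≡ 385 (mod 495).
Verify: 385 mod 11 = 0 ✓, 385 mod 9 = 7 ✓, 385 mod 5 = 0 ✓.

x ≡ 385 (mod 495).


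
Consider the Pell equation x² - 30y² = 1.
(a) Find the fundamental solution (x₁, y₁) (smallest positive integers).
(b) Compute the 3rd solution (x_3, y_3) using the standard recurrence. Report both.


Step 1: Find the fundamental solution (x₁, y₁) of x² - 30y² = 1.
  Expand √30 as a continued fraction. a₀ = ⌊√30⌋ = 5; iterate m_{k+1} = d_k·a_k − m_k, d_{k+1} = (30 − m_{k+1}²)/d_k, a_{k+1} = ⌊(a₀ + m_{k+1})/d_{k+1}⌋ (starting m₀ = 0, d₀ = 1), with convergents p_k = a_k·p_{k-1} + p_{k-2}, q_k = a_k·q_{k-1} + q_{k-2} (p₋₁ = 1, q₋₁ = 0):
  k = 0: a₀ = 5; p₀/q₀ = 5/1; p₀² − 30·q₀² = 25 − 30 = -5.
  k = 1: m = 5, d = 5, a = ⌊(5 + 5)/5⌋ = 2; p/q = (2·5 + 1)/(2·1 + 0) = 11/2; p² − 30·q² = 121 − 120 = 1.
  The first convergent with p² − 30·q² = 1 gives the fundamental solution (x₁, y₁) = (11, 2).
Step 2: Apply the recurrence (x_{n+1}, y_{n+1}) = (x₁x_n + 30y₁y_n, x₁y_n + y₁x_n) repeatedly.
  From (x_1, y_1) = (11, 2): x_2 = 11·11 + 30·2·2 = 241; y_2 = 11·2 + 2·11 = 44.
  From (x_2, y_2) = (241, 44): x_3 = 11·241 + 30·2·44 = 5291; y_3 = 11·44 + 2·241 = 966.
Step 3: Verify x_3² - 30·y_3² = 27994681 - 27994680 = 1 (should be 1). ✓

(x_1, y_1) = (11, 2); (x_3, y_3) = (5291, 966).


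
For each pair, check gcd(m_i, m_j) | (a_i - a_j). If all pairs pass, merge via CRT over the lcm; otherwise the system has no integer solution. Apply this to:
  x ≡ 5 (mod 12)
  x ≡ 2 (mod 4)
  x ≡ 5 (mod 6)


Moduli 12, 4, 6 are not pairwise coprime, so CRT works modulo lcm(m_i) when all pairwise compatibility conditions hold.
Pairwise compatibility: gcd(m_i, m_j) must divide a_i - a_j for every pair.
Merge one congruence at a time:
  Start: x ≡ 5 (mod 12).
  Combine with x ≡ 2 (mod 4): gcd(12, 4) = 4, and 2 - 5 = -3 is NOT divisible by 4.
    ⇒ system is inconsistent (no integer solution).

No solution (the system is inconsistent).


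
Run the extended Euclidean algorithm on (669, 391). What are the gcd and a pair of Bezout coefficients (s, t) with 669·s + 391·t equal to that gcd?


Euclidean algorithm on (669, 391) — divide until remainder is 0:
  669 = 1 · 391 + 278
  391 = 1 · 278 + 113
  278 = 2 · 113 + 52
  113 = 2 · 52 + 9
  52 = 5 · 9 + 7
  9 = 1 · 7 + 2
  7 = 3 · 2 + 1
  2 = 2 · 1 + 0
gcd(669, 391) = 1.
Track Bezout coefficients alongside the remainders: start with r₀ = 669 = a·1 + b·0 (s = 1, t = 0) and r₁ = 391 = a·0 + b·1 (s = 0, t = 1); each new remainder r_{k+1} = r_{k-1} − q_k·r_k inherits s_{k+1} = s_{k-1} − q_k·s_k, t_{k+1} = t_{k-1} − q_k·t_k, so r_k = a·s_k + b·t_k at every step:
  q = 1: r = 278, s = 1 − 1·0 = 1, t = 0 − 1·1 = -1  (check: 669·1 + 391·(-1) = 278)
  q = 1: r = 113, s = 0 − 1·1 = -1, t = 1 − 1·(-1) = 2  (check: 669·(-1) + 391·2 = 113)
  q = 2: r = 52, s = 1 − 2·(-1) = 3, t = -1 − 2·2 = -5  (check: 669·3 + 391·(-5) = 52)
  q = 2: r = 9, s = -1 − 2·3 = -7, t = 2 − 2·(-5) = 12  (check: 669·(-7) + 391·12 = 9)
  q = 5: r = 7, s = 3 − 5·(-7) = 38, t = -5 − 5·12 = -65  (check: 669·38 + 391·(-65) = 7)
  q = 1: r = 2, s = -7 − 1·38 = -45, t = 12 − 1·(-65) = 77  (check: 669·(-45) + 391·77 = 2)
  q = 3: r = 1, s = 38 − 3·(-45) = 173, t = -65 − 3·77 = -296  (check: 669·173 + 391·(-296) = 1)
The row with r = 1 (the gcd) gives the Bezout coefficients s = 173, t = -296.
Result: 669 · (173) + 391 · (-296) = 1.

gcd(669, 391) = 1; s = 173, t = -296 (check: 669·173 + 391·(-296) = 1).


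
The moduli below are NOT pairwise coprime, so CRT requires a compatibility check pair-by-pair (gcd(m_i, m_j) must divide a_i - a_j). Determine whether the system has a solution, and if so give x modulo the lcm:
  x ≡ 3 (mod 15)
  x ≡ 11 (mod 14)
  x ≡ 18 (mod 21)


Moduli 15, 14, 21 are not pairwise coprime, so CRT works modulo lcm(m_i) when all pairwise compatibility conditions hold.
Pairwise compatibility: gcd(m_i, m_j) must divide a_i - a_j for every pair.
Merge one congruence at a time:
  Start: x ≡ 3 (mod 15).
  Combine with x ≡ 11 (mod 14): gcd(15, 14) = 1; 11 - 3 = 8, which IS divisible by 1, so compatible.
    Write x = 3 + 15·t and substitute into x ≡ 11 (mod 14): 15·t ≡ 11 − 3 = 8 (mod 14).
    Reduce coefficients mod 14: 1·t ≡ 8 (mod 14).
    So t ≡ 8 (mod 14).
    Then x = 3 + 15·8 = 123, valid modulo lcm(15, 14) = 210: x ≡ 123 (mod 210).
  Combine with x ≡ 18 (mod 21): gcd(210, 21) = 21; 18 - 123 = -105, which IS divisible by 21, so compatible.
    Write x = 123 + 210·t and substitute into x ≡ 18 (mod 21): 210·t ≡ 18 − 123 = -105 (mod 21).
    Divide the congruence (and modulus) by g = 21: 10·t ≡ -5 (mod 1).
    Modulo 1 every t works; take t = 0.
    Then x = 123 + 210·0 = 123, valid modulo lcm(210, 21) = 210: x ≡ 123 (mod 210).
Verify: 123 mod 15 = 3, 123 mod 14 = 11, 123 mod 21 = 18.

x ≡ 123 (mod 210).


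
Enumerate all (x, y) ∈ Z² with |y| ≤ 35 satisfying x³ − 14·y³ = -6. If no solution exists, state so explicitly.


The equation is x³ - 14y³ = -6. For fixed y, x³ = 14·y³ − 6, so a solution requires the RHS to be a perfect cube.
Strategy: iterate y from -35 to 35, compute RHS = 14·y³ − 6, and check whether it is a (positive or negative) perfect cube.
Check small values of y:
  y = 0: RHS = -6 is not a perfect cube.
  y = 1: RHS = 8 = (2)³ ⇒ x = 2 works.
  y = -1: RHS = -20 is not a perfect cube.
  y = 2: RHS = 106 is not a perfect cube.
  y = -2: RHS = -118 is not a perfect cube.
  y = 3: RHS = 372 is not a perfect cube.
  y = -3: RHS = -384 is not a perfect cube.
Continuing the search up to |y| = 35 finds no further solutions beyond those listed.
Collected solutions: (2, 1).

Solutions (with |y| ≤ 35): (2, 1).


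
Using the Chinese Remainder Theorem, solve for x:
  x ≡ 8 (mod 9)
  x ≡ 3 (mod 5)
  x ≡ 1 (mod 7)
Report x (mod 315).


Moduli 9, 5, 7 are pairwise coprime; by CRT there is a unique solution modulo M = 9 · 5 · 7 = 315.
Solve pairwise, accumulating the modulus:
  Start with x ≡ 8 (mod 9).
  Combine with x ≡ 3 (mod 5): since gcd(9, 5) = 1, we get a unique residue mod 45.
    Write x = 8 + 9·t and substitute into x ≡ 3 (mod 5): 9·t ≡ 3 − 8 = -5 (mod 5).
    Reduce coefficients mod 5: 4·t ≡ 0 (mod 5).
    The inverse of 4 mod 5 is 4 (since 4·4 = 16 = 3·5 + 1), so t ≡ 4·0 = 0 ≡ 0 (mod 5).
    Then x = 8 + 9·0 = 8, valid modulo lcm(9, 5) = 45: x ≡ 8 (mod 45).
  Combine with x ≡ 1 (mod 7): since gcd(45, 7) = 1, we get a unique residue mod 315.
    Write x = 8 + 45·t and substitute into x ≡ 1 (mod 7): 45·t ≡ 1 − 8 = -7 (mod 7).
    Reduce coefficients mod 7: 3·t ≡ 0 (mod 7).
    The inverse of 3 mod 7 is 5 (since 3·5 = 15 = 2·7 + 1), so t ≡ 5·0 = 0 ≡ 0 (mod 7).
    Then x = 8 + 45·0 = 8, valid modulo lcm(45, 7) = 315: x ≡ 8 (mod 315).
Verify: 8 mod 9 = 8 ✓, 8 mod 5 = 3 ✓, 8 mod 7 = 1 ✓.

x ≡ 8 (mod 315).


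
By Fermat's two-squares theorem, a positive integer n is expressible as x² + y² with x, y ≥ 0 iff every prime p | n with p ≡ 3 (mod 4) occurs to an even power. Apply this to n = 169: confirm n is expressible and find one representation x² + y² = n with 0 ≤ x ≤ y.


Step 1: Factor n = 169 = 13^2.
Step 2: Check the mod-4 condition on each prime factor: 13 ≡ 1 (mod 4), exponent 2.
All primes ≡ 3 (mod 4) appear to even exponent (or don't appear), so by the two-squares theorem n IS expressible as a sum of two squares.
Step 3: Build a representation. Here n = 13 · 13 is a product of primes ≡ 1 (mod 4). Each prime p ≡ 1 (mod 4) is itself a sum of two squares; find a² by testing p − a² for a perfect square:
  13: 13 − 1² = 12, 13 − 2² = 9 = 3² ⇒ 13 = 2² + 3².
  Combine using the Brahmagupta–Fibonacci identity (a² + b²)(c² + d²) = (ac − bd)² + (ad + bc)² = (ac + bd)² + (ad − bc)²:
  13 · 13 = 169: from (2² + 3²)(2² + 3²), take (2·2 − 3·3, 2·3 + 3·2) = (4 − 9, 6 + 6) = (-5, 12); dropping signs (only squares matter) gives (5, 12); check 5² + 12² = 25 + 144 = 169 ✓.
Step 4: Order so x ≤ y and verify: 5² + 12² = 25 + 144 = 169 = n. ✓

n = 169 = 5² + 12² (one valid representation with x ≤ y).


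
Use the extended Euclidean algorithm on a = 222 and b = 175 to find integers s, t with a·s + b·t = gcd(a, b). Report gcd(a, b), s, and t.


Euclidean algorithm on (222, 175) — divide until remainder is 0:
  222 = 1 · 175 + 47
  175 = 3 · 47 + 34
  47 = 1 · 34 + 13
  34 = 2 · 13 + 8
  13 = 1 · 8 + 5
  8 = 1 · 5 + 3
  5 = 1 · 3 + 2
  3 = 1 · 2 + 1
  2 = 2 · 1 + 0
gcd(222, 175) = 1.
Track Bezout coefficients alongside the remainders: start with r₀ = 222 = a·1 + b·0 (s = 1, t = 0) and r₁ = 175 = a·0 + b·1 (s = 0, t = 1); each new remainder r_{k+1} = r_{k-1} − q_k·r_k inherits s_{k+1} = s_{k-1} − q_k·s_k, t_{k+1} = t_{k-1} − q_k·t_k, so r_k = a·s_k + b·t_k at every step:
  q = 1: r = 47, s = 1 − 1·0 = 1, t = 0 − 1·1 = -1  (check: 222·1 + 175·(-1) = 47)
  q = 3: r = 34, s = 0 − 3·1 = -3, t = 1 − 3·(-1) = 4  (check: 222·(-3) + 175·4 = 34)
  q = 1: r = 13, s = 1 − 1·(-3) = 4, t = -1 − 1·4 = -5  (check: 222·4 + 175·(-5) = 13)
  q = 2: r = 8, s = -3 − 2·4 = -11, t = 4 − 2·(-5) = 14  (check: 222·(-11) + 175·14 = 8)
  q = 1: r = 5, s = 4 − 1·(-11) = 15, t = -5 − 1·14 = -19  (check: 222·15 + 175·(-19) = 5)
  q = 1: r = 3, s = -11 − 1·15 = -26, t = 14 − 1·(-19) = 33  (check: 222·(-26) + 175·33 = 3)
  q = 1: r = 2, s = 15 − 1·(-26) = 41, t = -19 − 1·33 = -52  (check: 222·41 + 175·(-52) = 2)
  q = 1: r = 1, s = -26 − 1·41 = -67, t = 33 − 1·(-52) = 85  (check: 222·(-67) + 175·85 = 1)
The row with r = 1 (the gcd) gives the Bezout coefficients s = -67, t = 85.
Result: 222 · (-67) + 175 · (85) = 1.

gcd(222, 175) = 1; s = -67, t = 85 (check: 222·(-67) + 175·85 = 1).


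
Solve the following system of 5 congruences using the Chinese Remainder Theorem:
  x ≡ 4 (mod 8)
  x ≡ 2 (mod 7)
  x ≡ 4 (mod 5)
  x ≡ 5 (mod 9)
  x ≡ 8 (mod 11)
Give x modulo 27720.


Product of moduli M = 8 · 7 · 5 · 9 · 11 = 27720.
Merge one congruence at a time:
  Start: x ≡ 4 (mod 8).
  Combine with x ≡ 2 (mod 7); new modulus lcm = 56.
    Write x = 4 + 8·t and substitute into x ≡ 2 (mod 7): 8·t ≡ 2 − 4 = -2 (mod 7).
    Reduce coefficients mod 7: 1·t ≡ 5 (mod 7).
    So t ≡ 5 (mod 7).
    Then x = 4 + 8·5 = 44, valid modulo lcm(8, 7) = 56: x ≡ 44 (mod 56).
  Combine with x ≡ 4 (mod 5); new modulus lcm = 280.
    Write x = 44 + 56·t and substitute into x ≡ 4 (mod 5): 56·t ≡ 4 − 44 = -40 (mod 5).
    Reduce coefficients mod 5: 1·t ≡ 0 (mod 5).
    So t ≡ 0 (mod 5).
    Then x = 44 + 56·0 = 44, valid modulo lcm(56, 5) = 280: x ≡ 44 (mod 280).
  Combine with x ≡ 5 (mod 9); new modulus lcm = 2520.
    Write x = 44 + 280·t and substitute into x ≡ 5 (mod 9): 280·t ≡ 5 − 44 = -39 (mod 9).
    Reduce coefficients mod 9: 1·t ≡ 6 (mod 9).
    So t ≡ 6 (mod 9).
    Then x = 44 + 280·6 = 1724, valid modulo lcm(280, 9) = 2520: x ≡ 1724 (mod 2520).
  Combine with x ≡ 8 (mod 11); new modulus lcm = 27720.
    Write x = 1724 + 2520·t and substitute into x ≡ 8 (mod 11): 2520·t ≡ 8 − 1724 = -1716 (mod 11).
    Reduce coefficients mod 11: 1·t ≡ 0 (mod 11).
    So t ≡ 0 (mod 11).
    Then x = 1724 + 2520·0 = 1724, valid modulo lcm(2520, 11) = 27720: x ≡ 1724 (mod 27720).
Verify against each original: 1724 mod 8 = 4, 1724 mod 7 = 2, 1724 mod 5 = 4, 1724 mod 9 = 5, 1724 mod 11 = 8.

x ≡ 1724 (mod 27720).


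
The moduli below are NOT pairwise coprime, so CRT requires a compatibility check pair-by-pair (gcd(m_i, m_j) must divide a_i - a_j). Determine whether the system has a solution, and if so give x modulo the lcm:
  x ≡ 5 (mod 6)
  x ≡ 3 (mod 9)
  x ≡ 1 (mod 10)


Moduli 6, 9, 10 are not pairwise coprime, so CRT works modulo lcm(m_i) when all pairwise compatibility conditions hold.
Pairwise compatibility: gcd(m_i, m_j) must divide a_i - a_j for every pair.
Merge one congruence at a time:
  Start: x ≡ 5 (mod 6).
  Combine with x ≡ 3 (mod 9): gcd(6, 9) = 3, and 3 - 5 = -2 is NOT divisible by 3.
    ⇒ system is inconsistent (no integer solution).

No solution (the system is inconsistent).


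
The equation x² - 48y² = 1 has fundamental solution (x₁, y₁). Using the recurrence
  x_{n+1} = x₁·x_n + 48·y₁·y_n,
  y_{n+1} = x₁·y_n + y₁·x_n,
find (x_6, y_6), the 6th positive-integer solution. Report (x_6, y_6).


Step 1: Find the fundamental solution (x₁, y₁) of x² - 48y² = 1.
  Expand √48 as a continued fraction. a₀ = ⌊√48⌋ = 6; iterate m_{k+1} = d_k·a_k − m_k, d_{k+1} = (48 − m_{k+1}²)/d_k, a_{k+1} = ⌊(a₀ + m_{k+1})/d_{k+1}⌋ (starting m₀ = 0, d₀ = 1), with convergents p_k = a_k·p_{k-1} + p_{k-2}, q_k = a_k·q_{k-1} + q_{k-2} (p₋₁ = 1, q₋₁ = 0):
  k = 0: a₀ = 6; p₀/q₀ = 6/1; p₀² − 48·q₀² = 36 − 48 = -12.
  k = 1: m = 6, d = 12, a = ⌊(6 + 6)/12⌋ = 1; p/q = (1·6 + 1)/(1·1 + 0) = 7/1; p² − 48·q² = 49 − 48 = 1.
  The first convergent with p² − 48·q² = 1 gives the fundamental solution (x₁, y₁) = (7, 1).
Step 2: Apply the recurrence (x_{n+1}, y_{n+1}) = (x₁x_n + 48y₁y_n, x₁y_n + y₁x_n) repeatedly.
  From (x_1, y_1) = (7, 1): x_2 = 7·7 + 48·1·1 = 97; y_2 = 7·1 + 1·7 = 14.
  From (x_2, y_2) = (97, 14): x_3 = 7·97 + 48·1·14 = 1351; y_3 = 7·14 + 1·97 = 195.
  From (x_3, y_3) = (1351, 195): x_4 = 7·1351 + 48·1·195 = 18817; y_4 = 7·195 + 1·1351 = 2716.
  From (x_4, y_4) = (18817, 2716): x_5 = 7·18817 + 48·1·2716 = 262087; y_5 = 7·2716 + 1·18817 = 37829.
  From (x_5, y_5) = (262087, 37829): x_6 = 7·262087 + 48·1·37829 = 3650401; y_6 = 7·37829 + 1·262087 = 526890.
Step 3: Verify x_6² - 48·y_6² = 13325427460801 - 13325427460800 = 1 (should be 1). ✓

(x_1, y_1) = (7, 1); (x_6, y_6) = (3650401, 526890).


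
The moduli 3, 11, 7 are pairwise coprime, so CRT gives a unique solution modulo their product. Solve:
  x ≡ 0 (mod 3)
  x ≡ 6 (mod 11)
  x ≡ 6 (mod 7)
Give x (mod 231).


Moduli 3, 11, 7 are pairwise coprime; by CRT there is a unique solution modulo M = 3 · 11 · 7 = 231.
Solve pairwise, accumulating the modulus:
  Start with x ≡ 0 (mod 3).
  Combine with x ≡ 6 (mod 11): since gcd(3, 11) = 1, we get a unique residue mod 33.
    Write x = 0 + 3·t and substitute into x ≡ 6 (mod 11): 3·t ≡ 6 − 0 = 6 (mod 11).
    The inverse of 3 mod 11 is 4 (since 3·4 = 12 = 1·11 + 1), so t ≡ 4·6 = 24 ≡ 2 (mod 11).
    Then x = 0 + 3·2 = 6, valid modulo lcm(3, 11) = 33: x ≡ 6 (mod 33).
  Combine with x ≡ 6 (mod 7): since gcd(33, 7) = 1, we get a unique residue mod 231.
    Write x = 6 + 33·t and substitute into x ≡ 6 (mod 7): 33·t ≡ 6 − 6 = 0 (mod 7).
    Reduce coefficients mod 7: 5·t ≡ 0 (mod 7).
    The inverse of 5 mod 7 is 3 (since 5·3 = 15 = 2·7 + 1), so t ≡ 3·0 = 0 ≡ 0 (mod 7).
    Then x = 6 + 33·0 = 6, valid modulo lcm(33, 7) = 231: x ≡ 6 (mod 231).
Verify: 6 mod 3 = 0 ✓, 6 mod 11 = 6 ✓, 6 mod 7 = 6 ✓.

x ≡ 6 (mod 231).


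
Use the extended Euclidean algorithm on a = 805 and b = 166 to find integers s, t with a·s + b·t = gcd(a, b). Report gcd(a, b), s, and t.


Euclidean algorithm on (805, 166) — divide until remainder is 0:
  805 = 4 · 166 + 141
  166 = 1 · 141 + 25
  141 = 5 · 25 + 16
  25 = 1 · 16 + 9
  16 = 1 · 9 + 7
  9 = 1 · 7 + 2
  7 = 3 · 2 + 1
  2 = 2 · 1 + 0
gcd(805, 166) = 1.
Track Bezout coefficients alongside the remainders: start with r₀ = 805 = a·1 + b·0 (s = 1, t = 0) and r₁ = 166 = a·0 + b·1 (s = 0, t = 1); each new remainder r_{k+1} = r_{k-1} − q_k·r_k inherits s_{k+1} = s_{k-1} − q_k·s_k, t_{k+1} = t_{k-1} − q_k·t_k, so r_k = a·s_k + b·t_k at every step:
  q = 4: r = 141, s = 1 − 4·0 = 1, t = 0 − 4·1 = -4  (check: 805·1 + 166·(-4) = 141)
  q = 1: r = 25, s = 0 − 1·1 = -1, t = 1 − 1·(-4) = 5  (check: 805·(-1) + 166·5 = 25)
  q = 5: r = 16, s = 1 − 5·(-1) = 6, t = -4 − 5·5 = -29  (check: 805·6 + 166·(-29) = 16)
  q = 1: r = 9, s = -1 − 1·6 = -7, t = 5 − 1·(-29) = 34  (check: 805·(-7) + 166·34 = 9)
  q = 1: r = 7, s = 6 − 1·(-7) = 13, t = -29 − 1·34 = -63  (check: 805·13 + 166·(-63) = 7)
  q = 1: r = 2, s = -7 − 1·13 = -20, t = 34 − 1·(-63) = 97  (check: 805·(-20) + 166·97 = 2)
  q = 3: r = 1, s = 13 − 3·(-20) = 73, t = -63 − 3·97 = -354  (check: 805·73 + 166·(-354) = 1)
The row with r = 1 (the gcd) gives the Bezout coefficients s = 73, t = -354.
Result: 805 · (73) + 166 · (-354) = 1.

gcd(805, 166) = 1; s = 73, t = -354 (check: 805·73 + 166·(-354) = 1).


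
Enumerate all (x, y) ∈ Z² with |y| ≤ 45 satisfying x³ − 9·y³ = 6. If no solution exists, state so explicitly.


The equation is x³ - 9y³ = 6. For fixed y, x³ = 9·y³ + 6, so a solution requires the RHS to be a perfect cube.
Strategy: iterate y from -45 to 45, compute RHS = 9·y³ + 6, and check whether it is a (positive or negative) perfect cube.
Check small values of y:
  y = 0: RHS = 6 is not a perfect cube.
  y = 1: RHS = 15 is not a perfect cube.
  y = -1: RHS = -3 is not a perfect cube.
  y = 2: RHS = 78 is not a perfect cube.
  y = -2: RHS = -66 is not a perfect cube.
  y = 3: RHS = 249 is not a perfect cube.
  y = -3: RHS = -237 is not a perfect cube.
Continuing the search up to |y| = 45 finds no solutions either.
No (x, y) in the scanned range satisfies the equation.

No integer solutions with |y| ≤ 45.


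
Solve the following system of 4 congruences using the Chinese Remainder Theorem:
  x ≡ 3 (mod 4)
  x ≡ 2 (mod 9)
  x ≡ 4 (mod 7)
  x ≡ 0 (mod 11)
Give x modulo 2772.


Product of moduli M = 4 · 9 · 7 · 11 = 2772.
Merge one congruence at a time:
  Start: x ≡ 3 (mod 4).
  Combine with x ≡ 2 (mod 9); new modulus lcm = 36.
    Write x = 3 + 4·t and substitute into x ≡ 2 (mod 9): 4·t ≡ 2 − 3 = -1 (mod 9).
    Reduce coefficients mod 9: 4·t ≡ 8 (mod 9).
    The inverse of 4 mod 9 is 7 (since 4·7 = 28 = 3·9 + 1), so t ≡ 7·8 = 56 ≡ 2 (mod 9).
    Then x = 3 + 4·2 = 11, valid modulo lcm(4, 9) = 36: x ≡ 11 (mod 36).
  Combine with x ≡ 4 (mod 7); new modulus lcm = 252.
    Write x = 11 + 36·t and substitute into x ≡ 4 (mod 7): 36·t ≡ 4 − 11 = -7 (mod 7).
    Reduce coefficients mod 7: 1·t ≡ 0 (mod 7).
    So t ≡ 0 (mod 7).
    Then x = 11 + 36·0 = 11, valid modulo lcm(36, 7) = 252: x ≡ 11 (mod 252).
  Combine with x ≡ 0 (mod 11); new modulus lcm = 2772.
    Write x = 11 + 252·t and substitute into x ≡ 0 (mod 11): 252·t ≡ 0 − 11 = -11 (mod 11).
    Reduce coefficients mod 11: 10·t ≡ 0 (mod 11).
    The inverse of 10 mod 11 is 10 (since 10·10 = 100 = 9·11 + 1), so t ≡ 10·0 = 0 ≡ 0 (mod 11).
    Then x = 11 + 252·0 = 11, valid modulo lcm(252, 11) = 2772: x ≡ 11 (mod 2772).
Verify against each original: 11 mod 4 = 3, 11 mod 9 = 2, 11 mod 7 = 4, 11 mod 11 = 0.

x ≡ 11 (mod 2772).


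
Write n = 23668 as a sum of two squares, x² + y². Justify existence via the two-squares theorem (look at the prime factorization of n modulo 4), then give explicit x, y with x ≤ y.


Step 1: Factor n = 23668 = 2^2 · 61 · 97.
Step 2: Check the mod-4 condition on each prime factor: 2 = 2 (special); 61 ≡ 1 (mod 4), exponent 1; 97 ≡ 1 (mod 4), exponent 1.
All primes ≡ 3 (mod 4) appear to even exponent (or don't appear), so by the two-squares theorem n IS expressible as a sum of two squares.
Step 3: Build a representation. Group n = k² · m with k = 2 and m = 61 · 97 = 5917 (a product of primes ≡ 1 (mod 4)); a representation of m scales to one of n via (k·x)² + (k·y)² = k²(x² + y²). Each prime p ≡ 1 (mod 4) is itself a sum of two squares; find a² by testing p − a² for a perfect square:
  61: 61 − 1² = 60, 61 − 2² = 57, 61 − 3² = 52, 61 − 4² = 45, 61 − 5² = 36 = 6² ⇒ 61 = 5² + 6².
  97: 97 − 1² = 96, 97 − 2² = 93, 97 − 3² = 88, 97 − 4² = 81 = 9² ⇒ 97 = 4² + 9².
  Combine using the Brahmagupta–Fibonacci identity (a² + b²)(c² + d²) = (ac − bd)² + (ad + bc)² = (ac + bd)² + (ad − bc)²:
  61 · 97 = 5917: from (5² + 6²)(4² + 9²), take (5·4 − 6·9, 5·9 + 6·4) = (20 − 54, 45 + 24) = (-34, 69); dropping signs (only squares matter) gives (34, 69); check 34² + 69² = 1156 + 4761 = 5917 ✓.
  Scale by k = 2: (2·34, 2·69) = (68, 138).
Step 4: Order so x ≤ y and verify: 68² + 138² = 4624 + 19044 = 23668 = n. ✓

n = 23668 = 68² + 138² (one valid representation with x ≤ y).


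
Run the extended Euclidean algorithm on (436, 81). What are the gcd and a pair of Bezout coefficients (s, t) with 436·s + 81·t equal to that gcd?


Euclidean algorithm on (436, 81) — divide until remainder is 0:
  436 = 5 · 81 + 31
  81 = 2 · 31 + 19
  31 = 1 · 19 + 12
  19 = 1 · 12 + 7
  12 = 1 · 7 + 5
  7 = 1 · 5 + 2
  5 = 2 · 2 + 1
  2 = 2 · 1 + 0
gcd(436, 81) = 1.
Track Bezout coefficients alongside the remainders: start with r₀ = 436 = a·1 + b·0 (s = 1, t = 0) and r₁ = 81 = a·0 + b·1 (s = 0, t = 1); each new remainder r_{k+1} = r_{k-1} − q_k·r_k inherits s_{k+1} = s_{k-1} − q_k·s_k, t_{k+1} = t_{k-1} − q_k·t_k, so r_k = a·s_k + b·t_k at every step:
  q = 5: r = 31, s = 1 − 5·0 = 1, t = 0 − 5·1 = -5  (check: 436·1 + 81·(-5) = 31)
  q = 2: r = 19, s = 0 − 2·1 = -2, t = 1 − 2·(-5) = 11  (check: 436·(-2) + 81·11 = 19)
  q = 1: r = 12, s = 1 − 1·(-2) = 3, t = -5 − 1·11 = -16  (check: 436·3 + 81·(-16) = 12)
  q = 1: r = 7, s = -2 − 1·3 = -5, t = 11 − 1·(-16) = 27  (check: 436·(-5) + 81·27 = 7)
  q = 1: r = 5, s = 3 − 1·(-5) = 8, t = -16 − 1·27 = -43  (check: 436·8 + 81·(-43) = 5)
  q = 1: r = 2, s = -5 − 1·8 = -13, t = 27 − 1·(-43) = 70  (check: 436·(-13) + 81·70 = 2)
  q = 2: r = 1, s = 8 − 2·(-13) = 34, t = -43 − 2·70 = -183  (check: 436·34 + 81·(-183) = 1)
The row with r = 1 (the gcd) gives the Bezout coefficients s = 34, t = -183.
Result: 436 · (34) + 81 · (-183) = 1.

gcd(436, 81) = 1; s = 34, t = -183 (check: 436·34 + 81·(-183) = 1).


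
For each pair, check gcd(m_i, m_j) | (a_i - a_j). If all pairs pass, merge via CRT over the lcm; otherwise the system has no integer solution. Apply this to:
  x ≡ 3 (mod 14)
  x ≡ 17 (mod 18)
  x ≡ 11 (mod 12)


Moduli 14, 18, 12 are not pairwise coprime, so CRT works modulo lcm(m_i) when all pairwise compatibility conditions hold.
Pairwise compatibility: gcd(m_i, m_j) must divide a_i - a_j for every pair.
Merge one congruence at a time:
  Start: x ≡ 3 (mod 14).
  Combine with x ≡ 17 (mod 18): gcd(14, 18) = 2; 17 - 3 = 14, which IS divisible by 2, so compatible.
    Write x = 3 + 14·t and substitute into x ≡ 17 (mod 18): 14·t ≡ 17 − 3 = 14 (mod 18).
    Divide the congruence (and modulus) by g = 2: 7·t ≡ 7 (mod 9).
    The inverse of 7 mod 9 is 4 (since 7·4 = 28 = 3·9 + 1), so t ≡ 4·7 = 28 ≡ 1 (mod 9).
    Then x = 3 + 14·1 = 17, valid modulo lcm(14, 18) = 126: x ≡ 17 (mod 126).
  Combine with x ≡ 11 (mod 12): gcd(126, 12) = 6; 11 - 17 = -6, which IS divisible by 6, so compatible.
    Write x = 17 + 126·t and substitute into x ≡ 11 (mod 12): 126·t ≡ 11 − 17 = -6 (mod 12).
    Divide the congruence (and modulus) by g = 6: 21·t ≡ -1 (mod 2).
    Reduce coefficients mod 2: 1·t ≡ 1 (mod 2).
    So t ≡ 1 (mod 2).
    Then x = 17 + 126·1 = 143, valid modulo lcm(126, 12) = 252: x ≡ 143 (mod 252).
Verify: 143 mod 14 = 3, 143 mod 18 = 17, 143 mod 12 = 11.

x ≡ 143 (mod 252).


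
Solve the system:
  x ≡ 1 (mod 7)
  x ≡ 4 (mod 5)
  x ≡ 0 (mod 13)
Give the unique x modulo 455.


Moduli 7, 5, 13 are pairwise coprime; by CRT there is a unique solution modulo M = 7 · 5 · 13 = 455.
Solve pairwise, accumulating the modulus:
  Start with x ≡ 1 (mod 7).
  Combine with x ≡ 4 (mod 5): since gcd(7, 5) = 1, we get a unique residue mod 35.
    Write x = 1 + 7·t and substitute into x ≡ 4 (mod 5): 7·t ≡ 4 − 1 = 3 (mod 5).
    Reduce coefficients mod 5: 2·t ≡ 3 (mod 5).
    The inverse of 2 mod 5 is 3 (since 2·3 = 6 = 1·5 + 1), so t ≡ 3·3 = 9 ≡ 4 (mod 5).
    Then x = 1 + 7·4 = 29, valid modulo lcm(7, 5) = 35: x ≡ 29 (mod 35).
  Combine with x ≡ 0 (mod 13): since gcd(35, 13) = 1, we get a unique residue mod 455.
    Write x = 29 + 35·t and substitute into x ≡ 0 (mod 13): 35·t ≡ 0 − 29 = -29 (mod 13).
    Reduce coefficients mod 13: 9·t ≡ 10 (mod 13).
    The inverse of 9 mod 13 is 3 (since 9·3 = 27 = 2·13 + 1), so t ≡ 3·10 = 30 ≡ 4 (mod 13).
    Then x = 29 + 35·4 = 169, valid modulo lcm(35, 13) = 455: x ≡ 169 (mod 455).
Verify: 169 mod 7 = 1 ✓, 169 mod 5 = 4 ✓, 169 mod 13 = 0 ✓.

x ≡ 169 (mod 455).


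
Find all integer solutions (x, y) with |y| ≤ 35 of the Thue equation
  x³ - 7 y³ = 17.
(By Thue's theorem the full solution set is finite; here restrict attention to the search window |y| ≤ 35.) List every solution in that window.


The equation is x³ - 7y³ = 17. For fixed y, x³ = 7·y³ + 17, so a solution requires the RHS to be a perfect cube.
Strategy: iterate y from -35 to 35, compute RHS = 7·y³ + 17, and check whether it is a (positive or negative) perfect cube.
Check small values of y:
  y = 0: RHS = 17 is not a perfect cube.
  y = 1: RHS = 24 is not a perfect cube.
  y = -1: RHS = 10 is not a perfect cube.
  y = 2: RHS = 73 is not a perfect cube.
  y = -2: RHS = -39 is not a perfect cube.
  y = 3: RHS = 206 is not a perfect cube.
  y = -3: RHS = -172 is not a perfect cube.
Continuing the search up to |y| = 35 finds no solutions either.
No (x, y) in the scanned range satisfies the equation.

No integer solutions with |y| ≤ 35.


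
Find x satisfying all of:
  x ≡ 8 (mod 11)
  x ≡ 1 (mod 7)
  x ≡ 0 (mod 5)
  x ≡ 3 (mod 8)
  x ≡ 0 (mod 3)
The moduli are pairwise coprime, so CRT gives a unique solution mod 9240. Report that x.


Product of moduli M = 11 · 7 · 5 · 8 · 3 = 9240.
Merge one congruence at a time:
  Start: x ≡ 8 (mod 11).
  Combine with x ≡ 1 (mod 7); new modulus lcm = 77.
    Write x = 8 + 11·t and substitute into x ≡ 1 (mod 7): 11·t ≡ 1 − 8 = -7 (mod 7).
    Reduce coefficients mod 7: 4·t ≡ 0 (mod 7).
    The inverse of 4 mod 7 is 2 (since 4·2 = 8 = 1·7 + 1), so t ≡ 2·0 = 0 ≡ 0 (mod 7).
    Then x = 8 + 11·0 = 8, valid modulo lcm(11, 7) = 77: x ≡ 8 (mod 77).
  Combine with x ≡ 0 (mod 5); new modulus lcm = 385.
    Write x = 8 + 77·t and substitute into x ≡ 0 (mod 5): 77·t ≡ 0 − 8 = -8 (mod 5).
    Reduce coefficients mod 5: 2·t ≡ 2 (mod 5).
    The inverse of 2 mod 5 is 3 (since 2·3 = 6 = 1·5 + 1), so t ≡ 3·2 = 6 ≡ 1 (mod 5).
    Then x = 8 + 77·1 = 85, valid modulo lcm(77, 5) = 385: x ≡ 85 (mod 385).
  Combine with x ≡ 3 (mod 8); new modulus lcm = 3080.
    Write x = 85 + 385·t and substitute into x ≡ 3 (mod 8): 385·t ≡ 3 − 85 = -82 (mod 8).
    Reduce coefficients mod 8: 1·t ≡ 6 (mod 8).
    So t ≡ 6 (mod 8).
    Then x = 85 + 385·6 = 2395, valid modulo lcm(385, 8) = 3080: x ≡ 2395 (mod 3080).
  Combine with x ≡ 0 (mod 3); new modulus lcm = 9240.
    Write x = 2395 + 3080·t and substitute into x ≡ 0 (mod 3): 3080·t ≡ 0 − 2395 = -2395 (mod 3).
    Reduce coefficients mod 3: 2·t ≡ 2 (mod 3).
    The inverse of 2 mod 3 is 2 (since 2·2 = 4 = 1·3 + 1), so t ≡ 2·2 = 4 ≡ 1 (mod 3).
    Then x = 2395 + 3080·1 = 5475, valid modulo lcm(3080, 3) = 9240: x ≡ 5475 (mod 9240).
Verify against each original: 5475 mod 11 = 8, 5475 mod 7 = 1, 5475 mod 5 = 0, 5475 mod 8 = 3, 5475 mod 3 = 0.

x ≡ 5475 (mod 9240).


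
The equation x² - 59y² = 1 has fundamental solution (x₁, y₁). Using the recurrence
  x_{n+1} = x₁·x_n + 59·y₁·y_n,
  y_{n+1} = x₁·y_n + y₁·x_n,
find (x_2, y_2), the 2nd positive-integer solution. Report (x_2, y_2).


Step 1: Find the fundamental solution (x₁, y₁) of x² - 59y² = 1.
  Expand √59 as a continued fraction. a₀ = ⌊√59⌋ = 7; iterate m_{k+1} = d_k·a_k − m_k, d_{k+1} = (59 − m_{k+1}²)/d_k, a_{k+1} = ⌊(a₀ + m_{k+1})/d_{k+1}⌋ (starting m₀ = 0, d₀ = 1), with convergents p_k = a_k·p_{k-1} + p_{k-2}, q_k = a_k·q_{k-1} + q_{k-2} (p₋₁ = 1, q₋₁ = 0):
  k = 0: a₀ = 7; p₀/q₀ = 7/1; p₀² − 59·q₀² = 49 − 59 = -10.
  k = 1: m = 7, d = 10, a = ⌊(7 + 7)/10⌋ = 1; p/q = (1·7 + 1)/(1·1 + 0) = 8/1; p² − 59·q² = 64 − 59 = 5.
  k = 2: m = 3, d = 5, a = ⌊(7 + 3)/5⌋ = 2; p/q = (2·8 + 7)/(2·1 + 1) = 23/3; p² − 59·q² = 529 − 531 = -2.
  k = 3: m = 7, d = 2, a = ⌊(7 + 7)/2⌋ = 7; p/q = (7·23 + 8)/(7·3 + 1) = 169/22; p² − 59·q² = 28561 − 28556 = 5.
  k = 4: m = 7, d = 5, a = ⌊(7 + 7)/5⌋ = 2; p/q = (2·169 + 23)/(2·22 + 3) = 361/47; p² − 59·q² = 130321 − 130331 = -10.
  k = 5: m = 3, d = 10, a = ⌊(7 + 3)/10⌋ = 1; p/q = (1·361 + 169)/(1·47 + 22) = 530/69; p² − 59·q² = 280900 − 280899 = 1.
  The first convergent with p² − 59·q² = 1 gives the fundamental solution (x₁, y₁) = (530, 69).
Step 2: Apply the recurrence (x_{n+1}, y_{n+1}) = (x₁x_n + 59y₁y_n, x₁y_n + y₁x_n) repeatedly.
  From (x_1, y_1) = (530, 69): x_2 = 530·530 + 59·69·69 = 561799; y_2 = 530·69 + 69·530 = 73140.
Step 3: Verify x_2² - 59·y_2² = 315618116401 - 315618116400 = 1 (should be 1). ✓

(x_1, y_1) = (530, 69); (x_2, y_2) = (561799, 73140).


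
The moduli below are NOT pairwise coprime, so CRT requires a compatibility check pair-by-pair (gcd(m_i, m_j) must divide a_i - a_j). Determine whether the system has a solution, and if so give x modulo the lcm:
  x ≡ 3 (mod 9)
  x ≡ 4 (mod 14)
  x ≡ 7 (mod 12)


Moduli 9, 14, 12 are not pairwise coprime, so CRT works modulo lcm(m_i) when all pairwise compatibility conditions hold.
Pairwise compatibility: gcd(m_i, m_j) must divide a_i - a_j for every pair.
Merge one congruence at a time:
  Start: x ≡ 3 (mod 9).
  Combine with x ≡ 4 (mod 14): gcd(9, 14) = 1; 4 - 3 = 1, which IS divisible by 1, so compatible.
    Write x = 3 + 9·t and substitute into x ≡ 4 (mod 14): 9·t ≡ 4 − 3 = 1 (mod 14).
    The inverse of 9 mod 14 is 11 (since 9·11 = 99 = 7·14 + 1), so t ≡ 11·1 = 11 ≡ 11 (mod 14).
    Then x = 3 + 9·11 = 102, valid modulo lcm(9, 14) = 126: x ≡ 102 (mod 126).
  Combine with x ≡ 7 (mod 12): gcd(126, 12) = 6, and 7 - 102 = -95 is NOT divisible by 6.
    ⇒ system is inconsistent (no integer solution).

No solution (the system is inconsistent).


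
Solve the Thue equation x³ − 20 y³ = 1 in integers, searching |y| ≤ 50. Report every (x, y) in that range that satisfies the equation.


The equation is x³ - 20y³ = 1. For fixed y, x³ = 20·y³ + 1, so a solution requires the RHS to be a perfect cube.
Strategy: iterate y from -50 to 50, compute RHS = 20·y³ + 1, and check whether it is a (positive or negative) perfect cube.
Check small values of y:
  y = 0: RHS = 1 = (1)³ ⇒ x = 1 works.
  y = 1: RHS = 21 is not a perfect cube.
  y = -1: RHS = -19 is not a perfect cube.
  y = 2: RHS = 161 is not a perfect cube.
  y = -2: RHS = -159 is not a perfect cube.
  y = 3: RHS = 541 is not a perfect cube.
  y = -3: RHS = -539 is not a perfect cube.
Continuing, at y = -7: RHS = -6859 = (-19)³ ⇒ x = -19 works.
Searching the remaining y in |y| ≤ 50 finds no further solutions.
Collected solutions: (1, 0), (-19, -7).

Solutions (with |y| ≤ 50): (1, 0), (-19, -7).


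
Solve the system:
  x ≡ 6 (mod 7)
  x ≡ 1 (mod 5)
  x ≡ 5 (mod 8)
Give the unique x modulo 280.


Moduli 7, 5, 8 are pairwise coprime; by CRT there is a unique solution modulo M = 7 · 5 · 8 = 280.
Solve pairwise, accumulating the modulus:
  Start with x ≡ 6 (mod 7).
  Combine with x ≡ 1 (mod 5): since gcd(7, 5) = 1, we get a unique residue mod 35.
    Write x = 6 + 7·t and substitute into x ≡ 1 (mod 5): 7·t ≡ 1 − 6 = -5 (mod 5).
    Reduce coefficients mod 5: 2·t ≡ 0 (mod 5).
    The inverse of 2 mod 5 is 3 (since 2·3 = 6 = 1·5 + 1), so t ≡ 3·0 = 0 ≡ 0 (mod 5).
    Then x = 6 + 7·0 = 6, valid modulo lcm(7, 5) = 35: x ≡ 6 (mod 35).
  Combine with x ≡ 5 (mod 8): since gcd(35, 8) = 1, we get a unique residue mod 280.
    Write x = 6 + 35·t and substitute into x ≡ 5 (mod 8): 35·t ≡ 5 − 6 = -1 (mod 8).
    Reduce coefficients mod 8: 3·t ≡ 7 (mod 8).
    The inverse of 3 mod 8 is 3 (since 3·3 = 9 = 1·8 + 1), so t ≡ 3·7 = 21 ≡ 5 (mod 8).
    Then x = 6 + 35·5 = 181, valid modulo lcm(35, 8) = 280: x ≡ 181 (mod 280).
Verify: 181 mod 7 = 6 ✓, 181 mod 5 = 1 ✓, 181 mod 8 = 5 ✓.

x ≡ 181 (mod 280).


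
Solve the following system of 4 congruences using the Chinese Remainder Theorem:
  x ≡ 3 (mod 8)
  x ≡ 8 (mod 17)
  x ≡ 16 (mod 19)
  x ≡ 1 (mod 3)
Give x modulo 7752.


Product of moduli M = 8 · 17 · 19 · 3 = 7752.
Merge one congruence at a time:
  Start: x ≡ 3 (mod 8).
  Combine with x ≡ 8 (mod 17); new modulus lcm = 136.
    Write x = 3 + 8·t and substitute into x ≡ 8 (mod 17): 8·t ≡ 8 − 3 = 5 (mod 17).
    The inverse of 8 mod 17 is 15 (since 8·15 = 120 = 7·17 + 1), so t ≡ 15·5 = 75 ≡ 7 (mod 17).
    Then x = 3 + 8·7 = 59, valid modulo lcm(8, 17) = 136: x ≡ 59 (mod 136).
  Combine with x ≡ 16 (mod 19); new modulus lcm = 2584.
    Write x = 59 + 136·t and substitute into x ≡ 16 (mod 19): 136·t ≡ 16 − 59 = -43 (mod 19).
    Reduce coefficients mod 19: 3·t ≡ 14 (mod 19).
    The inverse of 3 mod 19 is 13 (since 3·13 = 39 = 2·19 + 1), so t ≡ 13·14 = 182 ≡ 11 (mod 19).
    Then x = 59 + 136·11 = 1555, valid modulo lcm(136, 19) = 2584: x ≡ 1555 (mod 2584).
  Combine with x ≡ 1 (mod 3); new modulus lcm = 7752.
    Write x = 1555 + 2584·t and substitute into x ≡ 1 (mod 3): 2584·t ≡ 1 − 1555 = -1554 (mod 3).
    Reduce coefficients mod 3: 1·t ≡ 0 (mod 3).
    So t ≡ 0 (mod 3).
    Then x = 1555 + 2584·0 = 1555, valid modulo lcm(2584, 3) = 7752: x ≡ 1555 (mod 7752).
Verify against each original: 1555 mod 8 = 3, 1555 mod 17 = 8, 1555 mod 19 = 16, 1555 mod 3 = 1.

x ≡ 1555 (mod 7752).


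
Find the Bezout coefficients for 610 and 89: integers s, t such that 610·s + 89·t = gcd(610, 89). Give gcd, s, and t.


Euclidean algorithm on (610, 89) — divide until remainder is 0:
  610 = 6 · 89 + 76
  89 = 1 · 76 + 13
  76 = 5 · 13 + 11
  13 = 1 · 11 + 2
  11 = 5 · 2 + 1
  2 = 2 · 1 + 0
gcd(610, 89) = 1.
Track Bezout coefficients alongside the remainders: start with r₀ = 610 = a·1 + b·0 (s = 1, t = 0) and r₁ = 89 = a·0 + b·1 (s = 0, t = 1); each new remainder r_{k+1} = r_{k-1} − q_k·r_k inherits s_{k+1} = s_{k-1} − q_k·s_k, t_{k+1} = t_{k-1} − q_k·t_k, so r_k = a·s_k + b·t_k at every step:
  q = 6: r = 76, s = 1 − 6·0 = 1, t = 0 − 6·1 = -6  (check: 610·1 + 89·(-6) = 76)
  q = 1: r = 13, s = 0 − 1·1 = -1, t = 1 − 1·(-6) = 7  (check: 610·(-1) + 89·7 = 13)
  q = 5: r = 11, s = 1 − 5·(-1) = 6, t = -6 − 5·7 = -41  (check: 610·6 + 89·(-41) = 11)
  q = 1: r = 2, s = -1 − 1·6 = -7, t = 7 − 1·(-41) = 48  (check: 610·(-7) + 89·48 = 2)
  q = 5: r = 1, s = 6 − 5·(-7) = 41, t = -41 − 5·48 = -281  (check: 610·41 + 89·(-281) = 1)
The row with r = 1 (the gcd) gives the Bezout coefficients s = 41, t = -281.
Result: 610 · (41) + 89 · (-281) = 1.

gcd(610, 89) = 1; s = 41, t = -281 (check: 610·41 + 89·(-281) = 1).


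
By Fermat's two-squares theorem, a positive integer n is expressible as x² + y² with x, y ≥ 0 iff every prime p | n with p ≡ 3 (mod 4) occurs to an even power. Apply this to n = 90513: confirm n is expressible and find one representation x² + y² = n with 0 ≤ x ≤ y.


Step 1: Factor n = 90513 = 3^2 · 89 · 113.
Step 2: Check the mod-4 condition on each prime factor: 3 ≡ 3 (mod 4), exponent 2 (must be even); 89 ≡ 1 (mod 4), exponent 1; 113 ≡ 1 (mod 4), exponent 1.
All primes ≡ 3 (mod 4) appear to even exponent (or don't appear), so by the two-squares theorem n IS expressible as a sum of two squares.
Step 3: Build a representation. Group n = k² · m with k = 3 and m = 89 · 113 = 10057 (a product of primes ≡ 1 (mod 4)); a representation of m scales to one of n via (k·x)² + (k·y)² = k²(x² + y²). Each prime p ≡ 1 (mod 4) is itself a sum of two squares; find a² by testing p − a² for a perfect square:
  89: 89 − 1² = 88, 89 − 2² = 85, 89 − 3² = 80, 89 − 4² = 73, 89 − 5² = 64 = 8² ⇒ 89 = 5² + 8².
  113: 113 − 1² = 112, 113 − 2² = 109, 113 − 3² = 104, 113 − 4² = 97, 113 − 5² = 88, 113 − 6² = 77, 113 − 7² = 64 = 8² ⇒ 113 = 7² + 8².
  Combine using the Brahmagupta–Fibonacci identity (a² + b²)(c² + d²) = (ac − bd)² + (ad + bc)² = (ac + bd)² + (ad − bc)²:
  89 · 113 = 10057: from (5² + 8²)(7² + 8²), take (5·7 − 8·8, 5·8 + 8·7) = (35 − 64, 40 + 56) = (-29, 96); dropping signs (only squares matter) gives (29, 96); check 29² + 96² = 841 + 9216 = 10057 ✓.
  Scale by k = 3: (3·29, 3·96) = (87, 288).
Step 4: Order so x ≤ y and verify: 87² + 288² = 7569 + 82944 = 90513 = n. ✓

n = 90513 = 87² + 288² (one valid representation with x ≤ y).


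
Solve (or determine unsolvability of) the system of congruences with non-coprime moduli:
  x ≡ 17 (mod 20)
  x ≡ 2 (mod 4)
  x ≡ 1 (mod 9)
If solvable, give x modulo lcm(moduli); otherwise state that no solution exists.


Moduli 20, 4, 9 are not pairwise coprime, so CRT works modulo lcm(m_i) when all pairwise compatibility conditions hold.
Pairwise compatibility: gcd(m_i, m_j) must divide a_i - a_j for every pair.
Merge one congruence at a time:
  Start: x ≡ 17 (mod 20).
  Combine with x ≡ 2 (mod 4): gcd(20, 4) = 4, and 2 - 17 = -15 is NOT divisible by 4.
    ⇒ system is inconsistent (no integer solution).

No solution (the system is inconsistent).


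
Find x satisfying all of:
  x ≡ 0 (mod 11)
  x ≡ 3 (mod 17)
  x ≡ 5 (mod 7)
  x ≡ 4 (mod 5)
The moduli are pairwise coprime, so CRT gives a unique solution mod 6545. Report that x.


Product of moduli M = 11 · 17 · 7 · 5 = 6545.
Merge one congruence at a time:
  Start: x ≡ 0 (mod 11).
  Combine with x ≡ 3 (mod 17); new modulus lcm = 187.
    Write x = 0 + 11·t and substitute into x ≡ 3 (mod 17): 11·t ≡ 3 − 0 = 3 (mod 17).
    The inverse of 11 mod 17 is 14 (since 11·14 = 154 = 9·17 + 1), so t ≡ 14·3 = 42 ≡ 8 (mod 17).
    Then x = 0 + 11·8 = 88, valid modulo lcm(11, 17) = 187: x ≡ 88 (mod 187).
  Combine with x ≡ 5 (mod 7); new modulus lcm = 1309.
    Write x = 88 + 187·t and substitute into x ≡ 5 (mod 7): 187·t ≡ 5 − 88 = -83 (mod 7).
    Reduce coefficients mod 7: 5·t ≡ 1 (mod 7).
    The inverse of 5 mod 7 is 3 (since 5·3 = 15 = 2·7 + 1), so t ≡ 3·1 = 3 ≡ 3 (mod 7).
    Then x = 88 + 187·3 = 649, valid modulo lcm(187, 7) = 1309: x ≡ 649 (mod 1309).
  Combine with x ≡ 4 (mod 5); new modulus lcm = 6545.
    Write x = 649 + 1309·t and substitute into x ≡ 4 (mod 5): 1309·t ≡ 4 − 649 = -645 (mod 5).
    Reduce coefficients mod 5: 4·t ≡ 0 (mod 5).
    The inverse of 4 mod 5 is 4 (since 4·4 = 16 = 3·5 + 1), so t ≡ 4·0 = 0 ≡ 0 (mod 5).
    Then x = 649 + 1309·0 = 649, valid modulo lcm(1309, 5) = 6545: x ≡ 649 (mod 6545).
Verify against each original: 649 mod 11 = 0, 649 mod 17 = 3, 649 mod 7 = 5, 649 mod 5 = 4.

x ≡ 649 (mod 6545).
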